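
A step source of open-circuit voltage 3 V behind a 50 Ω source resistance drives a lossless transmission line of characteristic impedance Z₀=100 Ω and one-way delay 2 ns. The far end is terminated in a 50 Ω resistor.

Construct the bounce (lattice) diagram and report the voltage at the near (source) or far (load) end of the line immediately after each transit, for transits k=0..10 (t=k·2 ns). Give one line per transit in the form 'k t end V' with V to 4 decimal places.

Γ_L=-0.333333, Γ_S=-0.333333; launch V₁=3·100/150=2.000000
k=0 src: V=2.0000
k=1 load: inc=2.000000, refl=2.000000·-0.333333=-0.6667; V=0.000000+2.000000+-0.666667=1.3333
k=2 src: inc=-0.666667, refl=-0.666667·-0.333333=0.2222; V=2.000000+-0.666667+0.222222=1.5556
k=3 load: inc=0.222222, refl=0.222222·-0.333333=-0.0741; V=1.333333+0.222222+-0.074074=1.4815
k=4 src: inc=-0.074074, refl=-0.074074·-0.333333=0.0247; V=1.555556+-0.074074+0.024691=1.5062
k=5 load: inc=0.024691, refl=0.024691·-0.333333=-0.0082; V=1.481481+0.024691+-0.008230=1.4979
k=6 src: inc=-0.008230, refl=-0.008230·-0.333333=0.0027; V=1.506173+-0.008230+0.002743=1.5007
k=7 load: inc=0.002743, refl=0.002743·-0.333333=-0.0009; V=1.497942+0.002743+-0.000914=1.4998
k=8 src: inc=-0.000914, refl=-0.000914·-0.333333=0.0003; V=1.500686+-0.000914+0.000305=1.5001
k=9 load: inc=0.000305, refl=0.000305·-0.333333=-0.0001; V=1.499771+0.000305+-0.000102=1.5000
k=10 src: inc=-0.000102, refl=-0.000102·-0.333333=0.0000; V=1.500076+-0.000102+0.000034=1.5000

0 0 source 2.0000
1 2 load 1.3333
2 4 source 1.5556
3 6 load 1.4815
4 8 source 1.5062
5 10 load 1.4979
6 12 source 1.5007
7 14 load 1.4998
8 16 source 1.5001
9 18 load 1.5000
10 20 source 1.5000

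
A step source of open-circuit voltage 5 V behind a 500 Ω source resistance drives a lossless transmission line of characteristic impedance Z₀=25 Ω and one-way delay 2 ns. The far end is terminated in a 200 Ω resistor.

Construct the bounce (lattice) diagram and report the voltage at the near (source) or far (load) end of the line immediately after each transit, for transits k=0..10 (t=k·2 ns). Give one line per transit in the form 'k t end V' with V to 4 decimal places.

Γ_L=0.777778, Γ_S=0.904762; launch V₁=5·25/525=0.238095
k=0 src: V=0.2381
k=1 load: inc=0.238095, refl=0.238095·0.777778=0.1852; V=0.000000+0.238095+0.185185=0.4233
k=2 src: inc=0.185185, refl=0.185185·0.904762=0.1675; V=0.238095+0.185185+0.167549=0.5908
k=3 load: inc=0.167549, refl=0.167549·0.777778=0.1303; V=0.423280+0.167549+0.130316=0.7211
k=4 src: inc=0.130316, refl=0.130316·0.904762=0.1179; V=0.590829+0.130316+0.117905=0.8390
k=5 load: inc=0.117905, refl=0.117905·0.777778=0.0917; V=0.721144+0.117905+0.091704=0.9308
k=6 src: inc=0.091704, refl=0.091704·0.904762=0.0830; V=0.839049+0.091704+0.082970=1.0137
k=7 load: inc=0.082970, refl=0.082970·0.777778=0.0645; V=0.930752+0.082970+0.064532=1.0783
k=8 src: inc=0.064532, refl=0.064532·0.904762=0.0584; V=1.013722+0.064532+0.058386=1.1366
k=9 load: inc=0.058386, refl=0.058386·0.777778=0.0454; V=1.078254+0.058386+0.045411=1.1821
k=10 src: inc=0.045411, refl=0.045411·0.904762=0.0411; V=1.136641+0.045411+0.041087=1.2231

0 0 source 0.2381
1 2 load 0.4233
2 4 source 0.5908
3 6 load 0.7211
4 8 source 0.8390
5 10 load 0.9308
6 12 source 1.0137
7 14 load 1.0783
8 16 source 1.1366
9 18 load 1.1821
10 20 source 1.2231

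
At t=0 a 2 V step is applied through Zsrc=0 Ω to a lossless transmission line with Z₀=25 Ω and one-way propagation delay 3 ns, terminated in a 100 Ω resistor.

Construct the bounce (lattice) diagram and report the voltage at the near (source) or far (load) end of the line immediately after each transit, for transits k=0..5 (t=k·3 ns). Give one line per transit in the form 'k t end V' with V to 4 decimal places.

0 0 source 2.0000
1 3 load 3.2000
2 6 source 2.0000
3 9 load 1.2800
4 12 source 2.0000
5 15 load 2.4320

Γ_L=0.600000, Γ_S=-1.000000; launch V₁=2·25/25=2.000000
k=0 src: V=2.0000
k=1 load: inc=2.000000, refl=2.000000·0.600000=1.2000; V=0.000000+2.000000+1.200000=3.2000
k=2 src: inc=1.200000, refl=1.200000·-1.000000=-1.2000; V=2.000000+1.200000+-1.200000=2.0000
k=3 load: inc=-1.200000, refl=-1.200000·0.600000=-0.7200; V=3.200000+-1.200000+-0.720000=1.2800
k=4 src: inc=-0.720000, refl=-0.720000·-1.000000=0.7200; V=2.000000+-0.720000+0.720000=2.0000
k=5 load: inc=0.720000, refl=0.720000·0.600000=0.4320; V=1.280000+0.720000+0.432000=2.4320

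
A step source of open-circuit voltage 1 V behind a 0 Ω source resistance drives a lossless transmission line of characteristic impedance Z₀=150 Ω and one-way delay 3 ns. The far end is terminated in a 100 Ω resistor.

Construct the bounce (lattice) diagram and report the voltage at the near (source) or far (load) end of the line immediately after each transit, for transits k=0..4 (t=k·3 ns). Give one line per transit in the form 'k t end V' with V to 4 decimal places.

Γ_L=-0.200000, Γ_S=-1.000000; launch V₁=1·150/150=1.000000
k=0 src: V=1.0000
k=1 load: inc=1.000000, refl=1.000000·-0.200000=-0.2000; V=0.000000+1.000000+-0.200000=0.8000
k=2 src: inc=-0.200000, refl=-0.200000·-1.000000=0.2000; V=1.000000+-0.200000+0.200000=1.0000
k=3 load: inc=0.200000, refl=0.200000·-0.200000=-0.0400; V=0.800000+0.200000+-0.040000=0.9600
k=4 src: inc=-0.040000, refl=-0.040000·-1.000000=0.0400; V=1.000000+-0.040000+0.040000=1.0000

0 0 source 1.0000
1 3 load 0.8000
2 6 source 1.0000
3 9 load 0.9600
4 12 source 1.0000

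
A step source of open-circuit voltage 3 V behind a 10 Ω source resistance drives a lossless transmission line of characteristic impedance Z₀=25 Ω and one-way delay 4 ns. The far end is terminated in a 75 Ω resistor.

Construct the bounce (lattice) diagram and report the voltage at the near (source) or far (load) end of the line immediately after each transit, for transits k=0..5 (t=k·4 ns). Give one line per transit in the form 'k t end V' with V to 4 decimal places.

0 0 source 2.1429
1 4 load 3.2143
2 8 source 2.7551
3 12 load 2.5255
4 16 source 2.6239
5 20 load 2.6731

Γ_L=0.500000, Γ_S=-0.428571; launch V₁=3·25/35=2.142857
k=0 src: V=2.1429
k=1 load: inc=2.142857, refl=2.142857·0.500000=1.0714; V=0.000000+2.142857+1.071429=3.2143
k=2 src: inc=1.071429, refl=1.071429·-0.428571=-0.4592; V=2.142857+1.071429+-0.459184=2.7551
k=3 load: inc=-0.459184, refl=-0.459184·0.500000=-0.2296; V=3.214286+-0.459184+-0.229592=2.5255
k=4 src: inc=-0.229592, refl=-0.229592·-0.428571=0.0984; V=2.755102+-0.229592+0.098397=2.6239
k=5 load: inc=0.098397, refl=0.098397·0.500000=0.0492; V=2.525510+0.098397+0.049198=2.6731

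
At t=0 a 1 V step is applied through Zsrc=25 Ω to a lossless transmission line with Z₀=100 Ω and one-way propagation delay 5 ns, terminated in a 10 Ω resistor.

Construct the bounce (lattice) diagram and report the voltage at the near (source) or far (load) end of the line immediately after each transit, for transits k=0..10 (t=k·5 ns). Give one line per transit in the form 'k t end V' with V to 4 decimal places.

Γ_L=-0.818182, Γ_S=-0.600000; launch V₁=1·100/125=0.800000
k=0 src: V=0.8000
k=1 load: inc=0.800000, refl=0.800000·-0.818182=-0.6545; V=0.000000+0.800000+-0.654545=0.1455
k=2 src: inc=-0.654545, refl=-0.654545·-0.600000=0.3927; V=0.800000+-0.654545+0.392727=0.5382
k=3 load: inc=0.392727, refl=0.392727·-0.818182=-0.3213; V=0.145455+0.392727+-0.321322=0.2169
k=4 src: inc=-0.321322, refl=-0.321322·-0.600000=0.1928; V=0.538182+-0.321322+0.192793=0.4097
k=5 load: inc=0.192793, refl=0.192793·-0.818182=-0.1577; V=0.216860+0.192793+-0.157740=0.2519
k=6 src: inc=-0.157740, refl=-0.157740·-0.600000=0.0946; V=0.409653+-0.157740+0.094644=0.3466
k=7 load: inc=0.094644, refl=0.094644·-0.818182=-0.0774; V=0.251913+0.094644+-0.077436=0.2691
k=8 src: inc=-0.077436, refl=-0.077436·-0.600000=0.0465; V=0.346557+-0.077436+0.046462=0.3156
k=9 load: inc=0.046462, refl=0.046462·-0.818182=-0.0380; V=0.269121+0.046462+-0.038014=0.2776
k=10 src: inc=-0.038014, refl=-0.038014·-0.600000=0.0228; V=0.315582+-0.038014+0.022808=0.3004

0 0 source 0.8000
1 5 load 0.1455
2 10 source 0.5382
3 15 load 0.2169
4 20 source 0.4097
5 25 load 0.2519
6 30 source 0.3466
7 35 load 0.2691
8 40 source 0.3156
9 45 load 0.2776
10 50 source 0.3004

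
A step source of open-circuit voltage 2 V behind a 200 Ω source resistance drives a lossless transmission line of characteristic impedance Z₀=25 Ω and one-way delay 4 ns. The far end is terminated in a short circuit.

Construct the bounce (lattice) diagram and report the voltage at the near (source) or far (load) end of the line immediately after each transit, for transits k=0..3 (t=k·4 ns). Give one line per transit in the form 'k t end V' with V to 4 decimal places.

0 0 source 0.2222
1 4 load 0.0000
2 8 source -0.1728
3 12 load 0.0000

Γ_L=-1.000000, Γ_S=0.777778; launch V₁=2·25/225=0.222222
k=0 src: V=0.2222
k=1 load: inc=0.222222, refl=0.222222·-1.000000=-0.2222; V=0.000000+0.222222+-0.222222=0.0000
k=2 src: inc=-0.222222, refl=-0.222222·0.777778=-0.1728; V=0.222222+-0.222222+-0.172840=-0.1728
k=3 load: inc=-0.172840, refl=-0.172840·-1.000000=0.1728; V=0.000000+-0.172840+0.172840=0.0000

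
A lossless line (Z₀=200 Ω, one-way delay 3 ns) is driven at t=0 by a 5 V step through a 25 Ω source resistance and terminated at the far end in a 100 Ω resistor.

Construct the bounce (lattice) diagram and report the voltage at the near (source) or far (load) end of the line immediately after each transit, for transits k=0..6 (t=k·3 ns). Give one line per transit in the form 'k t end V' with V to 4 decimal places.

Γ_L=-0.333333, Γ_S=-0.777778; launch V₁=5·200/225=4.444444
k=0 src: V=4.4444
k=1 load: inc=4.444444, refl=4.444444·-0.333333=-1.4815; V=0.000000+4.444444+-1.481481=2.9630
k=2 src: inc=-1.481481, refl=-1.481481·-0.777778=1.1523; V=4.444444+-1.481481+1.152263=4.1152
k=3 load: inc=1.152263, refl=1.152263·-0.333333=-0.3841; V=2.962963+1.152263+-0.384088=3.7311
k=4 src: inc=-0.384088, refl=-0.384088·-0.777778=0.2987; V=4.115226+-0.384088+0.298735=4.0299
k=5 load: inc=0.298735, refl=0.298735·-0.333333=-0.0996; V=3.731139+0.298735+-0.099578=3.9303
k=6 src: inc=-0.099578, refl=-0.099578·-0.777778=0.0774; V=4.029873+-0.099578+0.077450=4.0077

0 0 source 4.4444
1 3 load 2.9630
2 6 source 4.1152
3 9 load 3.7311
4 12 source 4.0299
5 15 load 3.9303
6 18 source 4.0077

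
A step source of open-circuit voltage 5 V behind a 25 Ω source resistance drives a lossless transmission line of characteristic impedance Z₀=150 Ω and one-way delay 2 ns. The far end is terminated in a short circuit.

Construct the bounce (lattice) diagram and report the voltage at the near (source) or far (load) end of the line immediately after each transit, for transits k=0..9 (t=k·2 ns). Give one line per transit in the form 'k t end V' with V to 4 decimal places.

0 0 source 4.2857
1 2 load 0.0000
2 4 source 3.0612
3 6 load 0.0000
4 8 source 2.1866
5 10 load 0.0000
6 12 source 1.5618
7 14 load 0.0000
8 16 source 1.1156
9 18 load 0.0000

Γ_L=-1.000000, Γ_S=-0.714286; launch V₁=5·150/175=4.285714
k=0 src: V=4.2857
k=1 load: inc=4.285714, refl=4.285714·-1.000000=-4.2857; V=0.000000+4.285714+-4.285714=0.0000
k=2 src: inc=-4.285714, refl=-4.285714·-0.714286=3.0612; V=4.285714+-4.285714+3.061224=3.0612
k=3 load: inc=3.061224, refl=3.061224·-1.000000=-3.0612; V=0.000000+3.061224+-3.061224=0.0000
k=4 src: inc=-3.061224, refl=-3.061224·-0.714286=2.1866; V=3.061224+-3.061224+2.186589=2.1866
k=5 load: inc=2.186589, refl=2.186589·-1.000000=-2.1866; V=0.000000+2.186589+-2.186589=0.0000
k=6 src: inc=-2.186589, refl=-2.186589·-0.714286=1.5618; V=2.186589+-2.186589+1.561849=1.5618
k=7 load: inc=1.561849, refl=1.561849·-1.000000=-1.5618; V=0.000000+1.561849+-1.561849=0.0000
k=8 src: inc=-1.561849, refl=-1.561849·-0.714286=1.1156; V=1.561849+-1.561849+1.115607=1.1156
k=9 load: inc=1.115607, refl=1.115607·-1.000000=-1.1156; V=0.000000+1.115607+-1.115607=0.0000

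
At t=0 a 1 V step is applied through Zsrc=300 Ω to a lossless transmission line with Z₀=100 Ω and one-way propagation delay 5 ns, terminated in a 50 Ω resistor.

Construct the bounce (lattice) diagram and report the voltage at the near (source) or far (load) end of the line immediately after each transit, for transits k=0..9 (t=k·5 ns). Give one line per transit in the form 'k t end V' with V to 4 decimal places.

0 0 source 0.2500
1 5 load 0.1667
2 10 source 0.1250
3 15 load 0.1389
4 20 source 0.1458
5 25 load 0.1435
6 30 source 0.1424
7 35 load 0.1427
8 40 source 0.1429
9 45 load 0.1429

Γ_L=-0.333333, Γ_S=0.500000; launch V₁=1·100/400=0.250000
k=0 src: V=0.2500
k=1 load: inc=0.250000, refl=0.250000·-0.333333=-0.0833; V=0.000000+0.250000+-0.083333=0.1667
k=2 src: inc=-0.083333, refl=-0.083333·0.500000=-0.0417; V=0.250000+-0.083333+-0.041667=0.1250
k=3 load: inc=-0.041667, refl=-0.041667·-0.333333=0.0139; V=0.166667+-0.041667+0.013889=0.1389
k=4 src: inc=0.013889, refl=0.013889·0.500000=0.0069; V=0.125000+0.013889+0.006944=0.1458
k=5 load: inc=0.006944, refl=0.006944·-0.333333=-0.0023; V=0.138889+0.006944+-0.002315=0.1435
k=6 src: inc=-0.002315, refl=-0.002315·0.500000=-0.0012; V=0.145833+-0.002315+-0.001157=0.1424
k=7 load: inc=-0.001157, refl=-0.001157·-0.333333=0.0004; V=0.143519+-0.001157+0.000386=0.1427
k=8 src: inc=0.000386, refl=0.000386·0.500000=0.0002; V=0.142361+0.000386+0.000193=0.1429
k=9 load: inc=0.000193, refl=0.000193·-0.333333=-0.0001; V=0.142747+0.000193+-0.000064=0.1429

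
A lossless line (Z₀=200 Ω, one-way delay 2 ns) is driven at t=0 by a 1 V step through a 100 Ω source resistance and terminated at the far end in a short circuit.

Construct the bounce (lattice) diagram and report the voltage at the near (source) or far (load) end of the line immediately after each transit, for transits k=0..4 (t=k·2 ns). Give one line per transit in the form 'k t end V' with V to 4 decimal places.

0 0 source 0.6667
1 2 load 0.0000
2 4 source 0.2222
3 6 load 0.0000
4 8 source 0.0741

Γ_L=-1.000000, Γ_S=-0.333333; launch V₁=1·200/300=0.666667
k=0 src: V=0.6667
k=1 load: inc=0.666667, refl=0.666667·-1.000000=-0.6667; V=0.000000+0.666667+-0.666667=0.0000
k=2 src: inc=-0.666667, refl=-0.666667·-0.333333=0.2222; V=0.666667+-0.666667+0.222222=0.2222
k=3 load: inc=0.222222, refl=0.222222·-1.000000=-0.2222; V=0.000000+0.222222+-0.222222=0.0000
k=4 src: inc=-0.222222, refl=-0.222222·-0.333333=0.0741; V=0.222222+-0.222222+0.074074=0.0741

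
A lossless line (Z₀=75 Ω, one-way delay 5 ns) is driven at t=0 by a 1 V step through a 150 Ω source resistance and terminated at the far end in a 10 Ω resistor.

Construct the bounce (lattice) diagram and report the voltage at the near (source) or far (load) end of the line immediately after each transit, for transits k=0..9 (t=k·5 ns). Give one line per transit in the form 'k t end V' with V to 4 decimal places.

0 0 source 0.3333
1 5 load 0.0784
2 10 source -0.0065
3 15 load 0.0584
4 20 source 0.0801
5 25 load 0.0635
6 30 source 0.0580
7 35 load 0.0622
8 40 source 0.0636
9 45 load 0.0626

Γ_L=-0.764706, Γ_S=0.333333; launch V₁=1·75/225=0.333333
k=0 src: V=0.3333
k=1 load: inc=0.333333, refl=0.333333·-0.764706=-0.2549; V=0.000000+0.333333+-0.254902=0.0784
k=2 src: inc=-0.254902, refl=-0.254902·0.333333=-0.0850; V=0.333333+-0.254902+-0.084967=-0.0065
k=3 load: inc=-0.084967, refl=-0.084967·-0.764706=0.0650; V=0.078431+-0.084967+0.064975=0.0584
k=4 src: inc=0.064975, refl=0.064975·0.333333=0.0217; V=-0.006536+0.064975+0.021658=0.0801
k=5 load: inc=0.021658, refl=0.021658·-0.764706=-0.0166; V=0.058439+0.021658+-0.016562=0.0635
k=6 src: inc=-0.016562, refl=-0.016562·0.333333=-0.0055; V=0.080097+-0.016562+-0.005521=0.0580
k=7 load: inc=-0.005521, refl=-0.005521·-0.764706=0.0042; V=0.063535+-0.005521+0.004222=0.0622
k=8 src: inc=0.004222, refl=0.004222·0.333333=0.0014; V=0.058014+0.004222+0.001407=0.0636
k=9 load: inc=0.001407, refl=0.001407·-0.764706=-0.0011; V=0.062236+0.001407+-0.001076=0.0626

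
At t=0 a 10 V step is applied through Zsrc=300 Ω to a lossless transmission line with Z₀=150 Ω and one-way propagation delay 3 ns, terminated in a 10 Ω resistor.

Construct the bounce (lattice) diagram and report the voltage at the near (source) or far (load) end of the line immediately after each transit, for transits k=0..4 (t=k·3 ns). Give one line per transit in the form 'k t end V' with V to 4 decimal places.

0 0 source 3.3333
1 3 load 0.4167
2 6 source -0.5556
3 9 load 0.2951
4 12 source 0.5787

Γ_L=-0.875000, Γ_S=0.333333; launch V₁=10·150/450=3.333333
k=0 src: V=3.3333
k=1 load: inc=3.333333, refl=3.333333·-0.875000=-2.9167; V=0.000000+3.333333+-2.916667=0.4167
k=2 src: inc=-2.916667, refl=-2.916667·0.333333=-0.9722; V=3.333333+-2.916667+-0.972222=-0.5556
k=3 load: inc=-0.972222, refl=-0.972222·-0.875000=0.8507; V=0.416667+-0.972222+0.850694=0.2951
k=4 src: inc=0.850694, refl=0.850694·0.333333=0.2836; V=-0.555556+0.850694+0.283565=0.5787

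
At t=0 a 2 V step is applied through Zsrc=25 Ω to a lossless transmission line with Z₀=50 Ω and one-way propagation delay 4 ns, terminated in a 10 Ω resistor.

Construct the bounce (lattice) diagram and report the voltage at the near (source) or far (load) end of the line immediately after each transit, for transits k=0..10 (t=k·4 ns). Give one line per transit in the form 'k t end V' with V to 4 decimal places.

Γ_L=-0.666667, Γ_S=-0.333333; launch V₁=2·50/75=1.333333
k=0 src: V=1.3333
k=1 load: inc=1.333333, refl=1.333333·-0.666667=-0.8889; V=0.000000+1.333333+-0.888889=0.4444
k=2 src: inc=-0.888889, refl=-0.888889·-0.333333=0.2963; V=1.333333+-0.888889+0.296296=0.7407
k=3 load: inc=0.296296, refl=0.296296·-0.666667=-0.1975; V=0.444444+0.296296+-0.197531=0.5432
k=4 src: inc=-0.197531, refl=-0.197531·-0.333333=0.0658; V=0.740741+-0.197531+0.065844=0.6091
k=5 load: inc=0.065844, refl=0.065844·-0.666667=-0.0439; V=0.543210+0.065844+-0.043896=0.5652
k=6 src: inc=-0.043896, refl=-0.043896·-0.333333=0.0146; V=0.609053+-0.043896+0.014632=0.5798
k=7 load: inc=0.014632, refl=0.014632·-0.666667=-0.0098; V=0.565158+0.014632+-0.009755=0.5700
k=8 src: inc=-0.009755, refl=-0.009755·-0.333333=0.0033; V=0.579790+-0.009755+0.003252=0.5733
k=9 load: inc=0.003252, refl=0.003252·-0.666667=-0.0022; V=0.570035+0.003252+-0.002168=0.5711
k=10 src: inc=-0.002168, refl=-0.002168·-0.333333=0.0007; V=0.573287+-0.002168+0.000723=0.5718

0 0 source 1.3333
1 4 load 0.4444
2 8 source 0.7407
3 12 load 0.5432
4 16 source 0.6091
5 20 load 0.5652
6 24 source 0.5798
7 28 load 0.5700
8 32 source 0.5733
9 36 load 0.5711
10 40 source 0.5718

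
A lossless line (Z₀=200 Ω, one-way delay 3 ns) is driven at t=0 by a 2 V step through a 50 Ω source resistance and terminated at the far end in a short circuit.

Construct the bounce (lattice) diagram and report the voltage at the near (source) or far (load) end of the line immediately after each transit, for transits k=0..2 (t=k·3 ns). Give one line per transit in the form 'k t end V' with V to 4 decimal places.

Γ_L=-1.000000, Γ_S=-0.600000; launch V₁=2·200/250=1.600000
k=0 src: V=1.6000
k=1 load: inc=1.600000, refl=1.600000·-1.000000=-1.6000; V=0.000000+1.600000+-1.600000=0.0000
k=2 src: inc=-1.600000, refl=-1.600000·-0.600000=0.9600; V=1.600000+-1.600000+0.960000=0.9600

0 0 source 1.6000
1 3 load 0.0000
2 6 source 0.9600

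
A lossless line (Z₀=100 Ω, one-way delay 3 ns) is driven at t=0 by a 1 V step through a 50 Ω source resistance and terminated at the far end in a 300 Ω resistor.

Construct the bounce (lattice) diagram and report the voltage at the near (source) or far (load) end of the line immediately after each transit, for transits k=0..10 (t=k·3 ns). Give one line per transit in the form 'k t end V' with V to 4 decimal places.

0 0 source 0.6667
1 3 load 1.0000
2 6 source 0.8889
3 9 load 0.8333
4 12 source 0.8519
5 15 load 0.8611
6 18 source 0.8580
7 21 load 0.8565
8 24 source 0.8570
9 27 load 0.8573
10 30 source 0.8572

Γ_L=0.500000, Γ_S=-0.333333; launch V₁=1·100/150=0.666667
k=0 src: V=0.6667
k=1 load: inc=0.666667, refl=0.666667·0.500000=0.3333; V=0.000000+0.666667+0.333333=1.0000
k=2 src: inc=0.333333, refl=0.333333·-0.333333=-0.1111; V=0.666667+0.333333+-0.111111=0.8889
k=3 load: inc=-0.111111, refl=-0.111111·0.500000=-0.0556; V=1.000000+-0.111111+-0.055556=0.8333
k=4 src: inc=-0.055556, refl=-0.055556·-0.333333=0.0185; V=0.888889+-0.055556+0.018519=0.8519
k=5 load: inc=0.018519, refl=0.018519·0.500000=0.0093; V=0.833333+0.018519+0.009259=0.8611
k=6 src: inc=0.009259, refl=0.009259·-0.333333=-0.0031; V=0.851852+0.009259+-0.003086=0.8580
k=7 load: inc=-0.003086, refl=-0.003086·0.500000=-0.0015; V=0.861111+-0.003086+-0.001543=0.8565
k=8 src: inc=-0.001543, refl=-0.001543·-0.333333=0.0005; V=0.858025+-0.001543+0.000514=0.8570
k=9 load: inc=0.000514, refl=0.000514·0.500000=0.0003; V=0.856481+0.000514+0.000257=0.8573
k=10 src: inc=0.000257, refl=0.000257·-0.333333=-0.0001; V=0.856996+0.000257+-0.000086=0.8572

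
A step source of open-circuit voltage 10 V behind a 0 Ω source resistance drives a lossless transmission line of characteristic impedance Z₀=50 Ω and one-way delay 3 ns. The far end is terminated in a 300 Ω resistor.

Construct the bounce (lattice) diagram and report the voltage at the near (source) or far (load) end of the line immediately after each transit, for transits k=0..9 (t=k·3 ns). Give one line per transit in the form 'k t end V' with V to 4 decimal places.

Γ_L=0.714286, Γ_S=-1.000000; launch V₁=10·50/50=10.000000
k=0 src: V=10.0000
k=1 load: inc=10.000000, refl=10.000000·0.714286=7.1429; V=0.000000+10.000000+7.142857=17.1429
k=2 src: inc=7.142857, refl=7.142857·-1.000000=-7.1429; V=10.000000+7.142857+-7.142857=10.0000
k=3 load: inc=-7.142857, refl=-7.142857·0.714286=-5.1020; V=17.142857+-7.142857+-5.102041=4.8980
k=4 src: inc=-5.102041, refl=-5.102041·-1.000000=5.1020; V=10.000000+-5.102041+5.102041=10.0000
k=5 load: inc=5.102041, refl=5.102041·0.714286=3.6443; V=4.897959+5.102041+3.644315=13.6443
k=6 src: inc=3.644315, refl=3.644315·-1.000000=-3.6443; V=10.000000+3.644315+-3.644315=10.0000
k=7 load: inc=-3.644315, refl=-3.644315·0.714286=-2.6031; V=13.644315+-3.644315+-2.603082=7.3969
k=8 src: inc=-2.603082, refl=-2.603082·-1.000000=2.6031; V=10.000000+-2.603082+2.603082=10.0000
k=9 load: inc=2.603082, refl=2.603082·0.714286=1.8593; V=7.396918+2.603082+1.859344=11.8593

0 0 source 10.0000
1 3 load 17.1429
2 6 source 10.0000
3 9 load 4.8980
4 12 source 10.0000
5 15 load 13.6443
6 18 source 10.0000
7 21 load 7.3969
8 24 source 10.0000
9 27 load 11.8593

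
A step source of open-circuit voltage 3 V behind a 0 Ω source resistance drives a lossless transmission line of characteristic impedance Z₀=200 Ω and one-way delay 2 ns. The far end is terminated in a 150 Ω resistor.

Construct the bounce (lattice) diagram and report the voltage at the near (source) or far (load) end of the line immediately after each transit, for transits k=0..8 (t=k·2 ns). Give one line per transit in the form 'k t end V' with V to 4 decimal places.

0 0 source 3.0000
1 2 load 2.5714
2 4 source 3.0000
3 6 load 2.9388
4 8 source 3.0000
5 10 load 2.9913
6 12 source 3.0000
7 14 load 2.9988
8 16 source 3.0000

Γ_L=-0.142857, Γ_S=-1.000000; launch V₁=3·200/200=3.000000
k=0 src: V=3.0000
k=1 load: inc=3.000000, refl=3.000000·-0.142857=-0.4286; V=0.000000+3.000000+-0.428571=2.5714
k=2 src: inc=-0.428571, refl=-0.428571·-1.000000=0.4286; V=3.000000+-0.428571+0.428571=3.0000
k=3 load: inc=0.428571, refl=0.428571·-0.142857=-0.0612; V=2.571429+0.428571+-0.061224=2.9388
k=4 src: inc=-0.061224, refl=-0.061224·-1.000000=0.0612; V=3.000000+-0.061224+0.061224=3.0000
k=5 load: inc=0.061224, refl=0.061224·-0.142857=-0.0087; V=2.938776+0.061224+-0.008746=2.9913
k=6 src: inc=-0.008746, refl=-0.008746·-1.000000=0.0087; V=3.000000+-0.008746+0.008746=3.0000
k=7 load: inc=0.008746, refl=0.008746·-0.142857=-0.0012; V=2.991254+0.008746+-0.001249=2.9988
k=8 src: inc=-0.001249, refl=-0.001249·-1.000000=0.0012; V=3.000000+-0.001249+0.001249=3.0000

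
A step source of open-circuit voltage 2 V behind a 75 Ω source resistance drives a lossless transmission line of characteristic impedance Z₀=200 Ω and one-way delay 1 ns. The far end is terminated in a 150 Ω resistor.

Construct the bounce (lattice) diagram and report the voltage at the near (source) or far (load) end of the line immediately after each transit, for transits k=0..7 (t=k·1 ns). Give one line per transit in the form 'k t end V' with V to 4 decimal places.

0 0 source 1.4545
1 1 load 1.2468
2 2 source 1.3412
3 3 load 1.3277
4 4 source 1.3338
5 5 load 1.3330
6 6 source 1.3334
7 7 load 1.3333

Γ_L=-0.142857, Γ_S=-0.454545; launch V₁=2·200/275=1.454545
k=0 src: V=1.4545
k=1 load: inc=1.454545, refl=1.454545·-0.142857=-0.2078; V=0.000000+1.454545+-0.207792=1.2468
k=2 src: inc=-0.207792, refl=-0.207792·-0.454545=0.0945; V=1.454545+-0.207792+0.094451=1.3412
k=3 load: inc=0.094451, refl=0.094451·-0.142857=-0.0135; V=1.246753+0.094451+-0.013493=1.3277
k=4 src: inc=-0.013493, refl=-0.013493·-0.454545=0.0061; V=1.341204+-0.013493+0.006133=1.3338
k=5 load: inc=0.006133, refl=0.006133·-0.142857=-0.0009; V=1.327711+0.006133+-0.000876=1.3330
k=6 src: inc=-0.000876, refl=-0.000876·-0.454545=0.0004; V=1.333844+-0.000876+0.000398=1.3334
k=7 load: inc=0.000398, refl=0.000398·-0.142857=-0.0001; V=1.332968+0.000398+-0.000057=1.3333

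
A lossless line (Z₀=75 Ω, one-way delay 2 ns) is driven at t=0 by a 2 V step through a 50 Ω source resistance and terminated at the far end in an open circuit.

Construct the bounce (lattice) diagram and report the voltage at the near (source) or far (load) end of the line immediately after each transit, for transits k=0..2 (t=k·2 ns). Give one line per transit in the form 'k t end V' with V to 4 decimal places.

Γ_L=1.000000, Γ_S=-0.200000; launch V₁=2·75/125=1.200000
k=0 src: V=1.2000
k=1 load: inc=1.200000, refl=1.200000·1.000000=1.2000; V=0.000000+1.200000+1.200000=2.4000
k=2 src: inc=1.200000, refl=1.200000·-0.200000=-0.2400; V=1.200000+1.200000+-0.240000=2.1600

0 0 source 1.2000
1 2 load 2.4000
2 4 source 2.1600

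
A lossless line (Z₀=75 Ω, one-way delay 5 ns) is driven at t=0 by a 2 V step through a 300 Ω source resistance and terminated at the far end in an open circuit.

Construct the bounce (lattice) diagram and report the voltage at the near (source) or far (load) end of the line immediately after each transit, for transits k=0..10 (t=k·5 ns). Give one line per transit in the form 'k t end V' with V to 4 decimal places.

0 0 source 0.4000
1 5 load 0.8000
2 10 source 1.0400
3 15 load 1.2800
4 20 source 1.4240
5 25 load 1.5680
6 30 source 1.6544
7 35 load 1.7408
8 40 source 1.7926
9 45 load 1.8445
10 50 source 1.8756

Γ_L=1.000000, Γ_S=0.600000; launch V₁=2·75/375=0.400000
k=0 src: V=0.4000
k=1 load: inc=0.400000, refl=0.400000·1.000000=0.4000; V=0.000000+0.400000+0.400000=0.8000
k=2 src: inc=0.400000, refl=0.400000·0.600000=0.2400; V=0.400000+0.400000+0.240000=1.0400
k=3 load: inc=0.240000, refl=0.240000·1.000000=0.2400; V=0.800000+0.240000+0.240000=1.2800
k=4 src: inc=0.240000, refl=0.240000·0.600000=0.1440; V=1.040000+0.240000+0.144000=1.4240
k=5 load: inc=0.144000, refl=0.144000·1.000000=0.1440; V=1.280000+0.144000+0.144000=1.5680
k=6 src: inc=0.144000, refl=0.144000·0.600000=0.0864; V=1.424000+0.144000+0.086400=1.6544
k=7 load: inc=0.086400, refl=0.086400·1.000000=0.0864; V=1.568000+0.086400+0.086400=1.7408
k=8 src: inc=0.086400, refl=0.086400·0.600000=0.0518; V=1.654400+0.086400+0.051840=1.7926
k=9 load: inc=0.051840, refl=0.051840·1.000000=0.0518; V=1.740800+0.051840+0.051840=1.8445
k=10 src: inc=0.051840, refl=0.051840·0.600000=0.0311; V=1.792640+0.051840+0.031104=1.8756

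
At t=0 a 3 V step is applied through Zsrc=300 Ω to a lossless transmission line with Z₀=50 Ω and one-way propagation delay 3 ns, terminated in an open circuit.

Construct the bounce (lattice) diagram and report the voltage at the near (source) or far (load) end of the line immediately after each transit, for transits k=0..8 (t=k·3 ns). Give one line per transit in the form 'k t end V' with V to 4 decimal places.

0 0 source 0.4286
1 3 load 0.8571
2 6 source 1.1633
3 9 load 1.4694
4 12 source 1.6880
5 15 load 1.9067
6 18 source 2.0629
7 21 load 2.2191
8 24 source 2.3306

Γ_L=1.000000, Γ_S=0.714286; launch V₁=3·50/350=0.428571
k=0 src: V=0.4286
k=1 load: inc=0.428571, refl=0.428571·1.000000=0.4286; V=0.000000+0.428571+0.428571=0.8571
k=2 src: inc=0.428571, refl=0.428571·0.714286=0.3061; V=0.428571+0.428571+0.306122=1.1633
k=3 load: inc=0.306122, refl=0.306122·1.000000=0.3061; V=0.857143+0.306122+0.306122=1.4694
k=4 src: inc=0.306122, refl=0.306122·0.714286=0.2187; V=1.163265+0.306122+0.218659=1.6880
k=5 load: inc=0.218659, refl=0.218659·1.000000=0.2187; V=1.469388+0.218659+0.218659=1.9067
k=6 src: inc=0.218659, refl=0.218659·0.714286=0.1562; V=1.688047+0.218659+0.156185=2.0629
k=7 load: inc=0.156185, refl=0.156185·1.000000=0.1562; V=1.906706+0.156185+0.156185=2.2191
k=8 src: inc=0.156185, refl=0.156185·0.714286=0.1116; V=2.062890+0.156185+0.111561=2.3306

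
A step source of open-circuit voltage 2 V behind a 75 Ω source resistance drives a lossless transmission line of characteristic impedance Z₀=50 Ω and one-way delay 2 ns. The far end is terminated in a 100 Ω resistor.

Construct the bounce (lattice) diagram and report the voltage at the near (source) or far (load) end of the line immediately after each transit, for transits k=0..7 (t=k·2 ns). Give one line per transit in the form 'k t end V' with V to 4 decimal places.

0 0 source 0.8000
1 2 load 1.0667
2 4 source 1.1200
3 6 load 1.1378
4 8 source 1.1413
5 10 load 1.1425
6 12 source 1.1428
7 14 load 1.1428

Γ_L=0.333333, Γ_S=0.200000; launch V₁=2·50/125=0.800000
k=0 src: V=0.8000
k=1 load: inc=0.800000, refl=0.800000·0.333333=0.2667; V=0.000000+0.800000+0.266667=1.0667
k=2 src: inc=0.266667, refl=0.266667·0.200000=0.0533; V=0.800000+0.266667+0.053333=1.1200
k=3 load: inc=0.053333, refl=0.053333·0.333333=0.0178; V=1.066667+0.053333+0.017778=1.1378
k=4 src: inc=0.017778, refl=0.017778·0.200000=0.0036; V=1.120000+0.017778+0.003556=1.1413
k=5 load: inc=0.003556, refl=0.003556·0.333333=0.0012; V=1.137778+0.003556+0.001185=1.1425
k=6 src: inc=0.001185, refl=0.001185·0.200000=0.0002; V=1.141333+0.001185+0.000237=1.1428
k=7 load: inc=0.000237, refl=0.000237·0.333333=0.0001; V=1.142519+0.000237+0.000079=1.1428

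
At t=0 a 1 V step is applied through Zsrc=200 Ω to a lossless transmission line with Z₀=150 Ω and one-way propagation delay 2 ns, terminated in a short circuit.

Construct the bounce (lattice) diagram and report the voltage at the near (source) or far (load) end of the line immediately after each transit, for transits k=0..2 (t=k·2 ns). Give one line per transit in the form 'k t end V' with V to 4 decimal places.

Γ_L=-1.000000, Γ_S=0.142857; launch V₁=1·150/350=0.428571
k=0 src: V=0.4286
k=1 load: inc=0.428571, refl=0.428571·-1.000000=-0.4286; V=0.000000+0.428571+-0.428571=0.0000
k=2 src: inc=-0.428571, refl=-0.428571·0.142857=-0.0612; V=0.428571+-0.428571+-0.061224=-0.0612

0 0 source 0.4286
1 2 load 0.0000
2 4 source -0.0612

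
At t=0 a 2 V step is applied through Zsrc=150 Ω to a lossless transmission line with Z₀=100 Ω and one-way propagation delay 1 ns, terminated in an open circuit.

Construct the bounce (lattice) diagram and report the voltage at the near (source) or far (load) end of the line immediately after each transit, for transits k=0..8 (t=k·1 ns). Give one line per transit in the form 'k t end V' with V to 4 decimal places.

Γ_L=1.000000, Γ_S=0.200000; launch V₁=2·100/250=0.800000
k=0 src: V=0.8000
k=1 load: inc=0.800000, refl=0.800000·1.000000=0.8000; V=0.000000+0.800000+0.800000=1.6000
k=2 src: inc=0.800000, refl=0.800000·0.200000=0.1600; V=0.800000+0.800000+0.160000=1.7600
k=3 load: inc=0.160000, refl=0.160000·1.000000=0.1600; V=1.600000+0.160000+0.160000=1.9200
k=4 src: inc=0.160000, refl=0.160000·0.200000=0.0320; V=1.760000+0.160000+0.032000=1.9520
k=5 load: inc=0.032000, refl=0.032000·1.000000=0.0320; V=1.920000+0.032000+0.032000=1.9840
k=6 src: inc=0.032000, refl=0.032000·0.200000=0.0064; V=1.952000+0.032000+0.006400=1.9904
k=7 load: inc=0.006400, refl=0.006400·1.000000=0.0064; V=1.984000+0.006400+0.006400=1.9968
k=8 src: inc=0.006400, refl=0.006400·0.200000=0.0013; V=1.990400+0.006400+0.001280=1.9981

0 0 source 0.8000
1 1 load 1.6000
2 2 source 1.7600
3 3 load 1.9200
4 4 source 1.9520
5 5 load 1.9840
6 6 source 1.9904
7 7 load 1.9968
8 8 source 1.9981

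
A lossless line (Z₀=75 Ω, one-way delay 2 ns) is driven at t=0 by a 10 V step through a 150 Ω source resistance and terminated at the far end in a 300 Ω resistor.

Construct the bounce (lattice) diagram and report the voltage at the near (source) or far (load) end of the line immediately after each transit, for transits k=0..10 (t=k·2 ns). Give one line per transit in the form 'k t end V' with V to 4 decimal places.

Γ_L=0.600000, Γ_S=0.333333; launch V₁=10·75/225=3.333333
k=0 src: V=3.3333
k=1 load: inc=3.333333, refl=3.333333·0.600000=2.0000; V=0.000000+3.333333+2.000000=5.3333
k=2 src: inc=2.000000, refl=2.000000·0.333333=0.6667; V=3.333333+2.000000+0.666667=6.0000
k=3 load: inc=0.666667, refl=0.666667·0.600000=0.4000; V=5.333333+0.666667+0.400000=6.4000
k=4 src: inc=0.400000, refl=0.400000·0.333333=0.1333; V=6.000000+0.400000+0.133333=6.5333
k=5 load: inc=0.133333, refl=0.133333·0.600000=0.0800; V=6.400000+0.133333+0.080000=6.6133
k=6 src: inc=0.080000, refl=0.080000·0.333333=0.0267; V=6.533333+0.080000+0.026667=6.6400
k=7 load: inc=0.026667, refl=0.026667·0.600000=0.0160; V=6.613333+0.026667+0.016000=6.6560
k=8 src: inc=0.016000, refl=0.016000·0.333333=0.0053; V=6.640000+0.016000+0.005333=6.6613
k=9 load: inc=0.005333, refl=0.005333·0.600000=0.0032; V=6.656000+0.005333+0.003200=6.6645
k=10 src: inc=0.003200, refl=0.003200·0.333333=0.0011; V=6.661333+0.003200+0.001067=6.6656

0 0 source 3.3333
1 2 load 5.3333
2 4 source 6.0000
3 6 load 6.4000
4 8 source 6.5333
5 10 load 6.6133
6 12 source 6.6400
7 14 load 6.6560
8 16 source 6.6613
9 18 load 6.6645
10 20 source 6.6656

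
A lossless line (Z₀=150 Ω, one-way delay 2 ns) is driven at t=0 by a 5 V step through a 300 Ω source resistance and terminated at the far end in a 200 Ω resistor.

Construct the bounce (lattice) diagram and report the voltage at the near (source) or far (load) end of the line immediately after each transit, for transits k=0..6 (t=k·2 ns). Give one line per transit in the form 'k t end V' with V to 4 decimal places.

0 0 source 1.6667
1 2 load 1.9048
2 4 source 1.9841
3 6 load 1.9955
4 8 source 1.9992
5 10 load 1.9998
6 12 source 2.0000

Γ_L=0.142857, Γ_S=0.333333; launch V₁=5·150/450=1.666667
k=0 src: V=1.6667
k=1 load: inc=1.666667, refl=1.666667·0.142857=0.2381; V=0.000000+1.666667+0.238095=1.9048
k=2 src: inc=0.238095, refl=0.238095·0.333333=0.0794; V=1.666667+0.238095+0.079365=1.9841
k=3 load: inc=0.079365, refl=0.079365·0.142857=0.0113; V=1.904762+0.079365+0.011338=1.9955
k=4 src: inc=0.011338, refl=0.011338·0.333333=0.0038; V=1.984127+0.011338+0.003779=1.9992
k=5 load: inc=0.003779, refl=0.003779·0.142857=0.0005; V=1.995465+0.003779+0.000540=1.9998
k=6 src: inc=0.000540, refl=0.000540·0.333333=0.0002; V=1.999244+0.000540+0.000180=2.0000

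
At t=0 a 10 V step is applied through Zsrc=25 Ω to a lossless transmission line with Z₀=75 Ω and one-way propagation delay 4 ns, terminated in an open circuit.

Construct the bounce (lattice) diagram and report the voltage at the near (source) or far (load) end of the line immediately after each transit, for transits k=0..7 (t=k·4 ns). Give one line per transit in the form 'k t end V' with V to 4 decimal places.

Γ_L=1.000000, Γ_S=-0.500000; launch V₁=10·75/100=7.500000
k=0 src: V=7.5000
k=1 load: inc=7.500000, refl=7.500000·1.000000=7.5000; V=0.000000+7.500000+7.500000=15.0000
k=2 src: inc=7.500000, refl=7.500000·-0.500000=-3.7500; V=7.500000+7.500000+-3.750000=11.2500
k=3 load: inc=-3.750000, refl=-3.750000·1.000000=-3.7500; V=15.000000+-3.750000+-3.750000=7.5000
k=4 src: inc=-3.750000, refl=-3.750000·-0.500000=1.8750; V=11.250000+-3.750000+1.875000=9.3750
k=5 load: inc=1.875000, refl=1.875000·1.000000=1.8750; V=7.500000+1.875000+1.875000=11.2500
k=6 src: inc=1.875000, refl=1.875000·-0.500000=-0.9375; V=9.375000+1.875000+-0.937500=10.3125
k=7 load: inc=-0.937500, refl=-0.937500·1.000000=-0.9375; V=11.250000+-0.937500+-0.937500=9.3750

0 0 source 7.5000
1 4 load 15.0000
2 8 source 11.2500
3 12 load 7.5000
4 16 source 9.3750
5 20 load 11.2500
6 24 source 10.3125
7 28 load 9.3750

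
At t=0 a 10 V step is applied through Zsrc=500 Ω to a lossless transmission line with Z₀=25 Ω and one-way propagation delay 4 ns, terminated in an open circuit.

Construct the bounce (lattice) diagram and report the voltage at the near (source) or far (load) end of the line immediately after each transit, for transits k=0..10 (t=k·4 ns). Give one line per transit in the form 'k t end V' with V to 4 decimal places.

Γ_L=1.000000, Γ_S=0.904762; launch V₁=10·25/525=0.476190
k=0 src: V=0.4762
k=1 load: inc=0.476190, refl=0.476190·1.000000=0.4762; V=0.000000+0.476190+0.476190=0.9524
k=2 src: inc=0.476190, refl=0.476190·0.904762=0.4308; V=0.476190+0.476190+0.430839=1.3832
k=3 load: inc=0.430839, refl=0.430839·1.000000=0.4308; V=0.952381+0.430839+0.430839=1.8141
k=4 src: inc=0.430839, refl=0.430839·0.904762=0.3898; V=1.383220+0.430839+0.389807=2.2039
k=5 load: inc=0.389807, refl=0.389807·1.000000=0.3898; V=1.814059+0.389807+0.389807=2.5937
k=6 src: inc=0.389807, refl=0.389807·0.904762=0.3527; V=2.203866+0.389807+0.352682=2.9464
k=7 load: inc=0.352682, refl=0.352682·1.000000=0.3527; V=2.593672+0.352682+0.352682=3.2990
k=8 src: inc=0.352682, refl=0.352682·0.904762=0.3191; V=2.946355+0.352682+0.319093=3.6181
k=9 load: inc=0.319093, refl=0.319093·1.000000=0.3191; V=3.299037+0.319093+0.319093=3.9372
k=10 src: inc=0.319093, refl=0.319093·0.904762=0.2887; V=3.618130+0.319093+0.288704=4.2259

0 0 source 0.4762
1 4 load 0.9524
2 8 source 1.3832
3 12 load 1.8141
4 16 source 2.2039
5 20 load 2.5937
6 24 source 2.9464
7 28 load 3.2990
8 32 source 3.6181
9 36 load 3.9372
10 40 source 4.2259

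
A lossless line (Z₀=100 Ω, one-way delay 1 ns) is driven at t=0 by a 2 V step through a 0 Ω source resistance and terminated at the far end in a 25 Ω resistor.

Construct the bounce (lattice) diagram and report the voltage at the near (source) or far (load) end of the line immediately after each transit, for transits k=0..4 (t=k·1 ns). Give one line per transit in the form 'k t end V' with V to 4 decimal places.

0 0 source 2.0000
1 1 load 0.8000
2 2 source 2.0000
3 3 load 1.2800
4 4 source 2.0000

Γ_L=-0.600000, Γ_S=-1.000000; launch V₁=2·100/100=2.000000
k=0 src: V=2.0000
k=1 load: inc=2.000000, refl=2.000000·-0.600000=-1.2000; V=0.000000+2.000000+-1.200000=0.8000
k=2 src: inc=-1.200000, refl=-1.200000·-1.000000=1.2000; V=2.000000+-1.200000+1.200000=2.0000
k=3 load: inc=1.200000, refl=1.200000·-0.600000=-0.7200; V=0.800000+1.200000+-0.720000=1.2800
k=4 src: inc=-0.720000, refl=-0.720000·-1.000000=0.7200; V=2.000000+-0.720000+0.720000=2.0000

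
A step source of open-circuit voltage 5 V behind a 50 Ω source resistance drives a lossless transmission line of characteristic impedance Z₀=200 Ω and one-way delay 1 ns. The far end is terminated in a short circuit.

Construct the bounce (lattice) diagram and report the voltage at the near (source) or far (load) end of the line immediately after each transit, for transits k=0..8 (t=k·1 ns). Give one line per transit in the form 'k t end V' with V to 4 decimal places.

0 0 source 4.0000
1 1 load 0.0000
2 2 source 2.4000
3 3 load 0.0000
4 4 source 1.4400
5 5 load 0.0000
6 6 source 0.8640
7 7 load 0.0000
8 8 source 0.5184

Γ_L=-1.000000, Γ_S=-0.600000; launch V₁=5·200/250=4.000000
k=0 src: V=4.0000
k=1 load: inc=4.000000, refl=4.000000·-1.000000=-4.0000; V=0.000000+4.000000+-4.000000=0.0000
k=2 src: inc=-4.000000, refl=-4.000000·-0.600000=2.4000; V=4.000000+-4.000000+2.400000=2.4000
k=3 load: inc=2.400000, refl=2.400000·-1.000000=-2.4000; V=0.000000+2.400000+-2.400000=0.0000
k=4 src: inc=-2.400000, refl=-2.400000·-0.600000=1.4400; V=2.400000+-2.400000+1.440000=1.4400
k=5 load: inc=1.440000, refl=1.440000·-1.000000=-1.4400; V=0.000000+1.440000+-1.440000=0.0000
k=6 src: inc=-1.440000, refl=-1.440000·-0.600000=0.8640; V=1.440000+-1.440000+0.864000=0.8640
k=7 load: inc=0.864000, refl=0.864000·-1.000000=-0.8640; V=0.000000+0.864000+-0.864000=0.0000
k=8 src: inc=-0.864000, refl=-0.864000·-0.600000=0.5184; V=0.864000+-0.864000+0.518400=0.5184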